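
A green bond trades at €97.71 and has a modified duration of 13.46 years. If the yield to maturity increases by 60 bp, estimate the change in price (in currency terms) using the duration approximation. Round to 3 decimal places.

Duration approximation: ΔP/P ≈ -D_mod · Δy = -13.46 × (+0.006) = -0.080760.
ΔP ≈ 97.71 × (-0.080760) = -7.8910596.

-€7.891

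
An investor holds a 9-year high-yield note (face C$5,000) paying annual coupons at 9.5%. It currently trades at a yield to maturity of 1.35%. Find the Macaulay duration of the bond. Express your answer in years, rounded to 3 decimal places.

7.060 years

Periodic yield y = 0.0135. Discount each cash flow and weight by its year:
  t   CF        PV=CF/(1+0.0135)^t    t·PV
  1       475.00       468.6729       468.6729
  2       475.00       462.4301       924.8602
  3       475.00       456.2705     1,368.8114
  4       475.00       450.1929     1,800.7714
  5       475.00       444.1962     2,220.9810
  6       475.00       438.2794     2,629.6766
  7       475.00       432.4415     3,027.0903
  8       475.00       426.6813     3,413.4502
  9     5,475.00     4,852.5537    43,672.9829
  Σ                  8,431.7184    59,527.2970
Price P = Σ PV = 8,431.7184.
Macaulay duration = Σ(t·PV) / P = 59,527.2970 / 8,431.7184 = 7.05992 years.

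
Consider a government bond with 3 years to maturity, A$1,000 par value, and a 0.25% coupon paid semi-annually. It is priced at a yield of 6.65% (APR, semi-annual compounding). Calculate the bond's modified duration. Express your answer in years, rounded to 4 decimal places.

Periodic yield y = 0.03325. First find Macaulay duration:
  t   CF        PV=CF/(1+0.03325)^t    t·PV
  1         1.25         1.2098         1.2098
  2         1.25         1.1708         2.3417
  3         1.25         1.1332         3.3995
  4         1.25         1.0967         4.3868
  5         1.25         1.0614         5.3070
  6     1,001.25       822.8299     4,936.9792
  Σ                    828.5018     4,953.6240
P = 828.5018; Macaulay duration = 4,953.6240 / 828.5018 = 5.97901 half-year periods = 2.98951 years.
Modified duration = D_Mac / (1 + y) = 2.98951 / 1.03325 = 2.89330 years.

2.8933 years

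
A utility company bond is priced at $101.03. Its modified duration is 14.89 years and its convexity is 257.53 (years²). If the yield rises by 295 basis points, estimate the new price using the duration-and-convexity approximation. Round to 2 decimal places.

Duration effect: -D_mod·Δy = -14.89 × (+0.0295) = -0.439255
Convexity effect: ½·C·(Δy)² = 0.5 × 257.53 × (0.0295)² = +0.11205774125
ΔP/P ≈ -0.439255 + 0.11205774125 = -0.32719725875
New price ≈ 101.03 × (1 - 0.32719725875) = 67.9732609484875.

$67.97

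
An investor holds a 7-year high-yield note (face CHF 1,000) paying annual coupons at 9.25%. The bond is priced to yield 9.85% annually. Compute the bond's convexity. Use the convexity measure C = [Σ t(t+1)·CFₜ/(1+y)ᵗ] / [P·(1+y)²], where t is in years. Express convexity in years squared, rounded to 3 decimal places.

With y = 0.0985:
  t   CF        PV=CF/(1+0.0985)^t    t·PV        t(t+1)·PV
  1        92.50        84.2057        84.2057         168.4115
  2        92.50        76.6552       153.3104         459.9312
  3        92.50        69.7817       209.3451         837.3804
  4        92.50        63.5245       254.0981       1,270.4907
  5        92.50        57.8284       289.1422       1,734.8530
  6        92.50        52.6431       315.8585       2,211.0097
  7     1,092.50       566.0060     3,962.0418      31,696.3347
  Σ                    970.6447     5,268.0019      38,378.4112
P = 970.6447.
Convexity = Σ t(t+1)·PV / [P·(1+y)²] = 38,378.4112 / (970.6447 × 1.206702) = 32.76624.

32.766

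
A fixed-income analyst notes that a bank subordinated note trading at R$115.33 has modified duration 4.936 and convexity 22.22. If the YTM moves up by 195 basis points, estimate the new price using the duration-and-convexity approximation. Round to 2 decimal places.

Duration effect: -D_mod·Δy = -4.936 × (+0.0195) = -0.096252
Convexity effect: ½·C·(Δy)² = 0.5 × 22.22 × (0.0195)² = +0.0042245775
ΔP/P ≈ -0.096252 + 0.0042245775 = -0.0920274225
New price ≈ 115.33 × (1 - 0.0920274225) = 104.716477363075.

R$104.72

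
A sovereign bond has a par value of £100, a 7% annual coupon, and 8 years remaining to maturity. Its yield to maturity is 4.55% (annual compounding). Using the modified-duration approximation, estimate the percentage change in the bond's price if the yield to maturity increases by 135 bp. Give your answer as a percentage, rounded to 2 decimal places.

-8.42%

Periodic yield y = 0.0455. Modified duration first:
  t   CF        PV=CF/(1+0.0455)^t    t·PV
  1         7.00         6.6954         6.6954
  2         7.00         6.4040        12.8080
  3         7.00         6.1253        18.3758
  4         7.00         5.8587        23.4348
  5         7.00         5.6037        28.0187
  6         7.00         5.3599        32.1592
  7         7.00         5.1266        35.8862
  8       107.00        74.9534       599.6274
  Σ                    116.1270       757.0055
P = 116.1270; D_Mac = 6.51877 yrs; D_mod = 6.51877/(1+0.0455) = 6.23508 yrs.
ΔP/P ≈ -D_mod · Δy = -6.23508 × (+0.0135) = -0.084174 = -8.4174%.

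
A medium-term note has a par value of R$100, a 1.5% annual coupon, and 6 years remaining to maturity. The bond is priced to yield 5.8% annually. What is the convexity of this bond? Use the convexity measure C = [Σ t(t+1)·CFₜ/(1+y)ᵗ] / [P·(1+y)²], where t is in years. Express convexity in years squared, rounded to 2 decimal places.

With y = 0.058:
  t   CF        PV=CF/(1+0.058)^t    t·PV        t(t+1)·PV
  1         1.50         1.4178         1.4178           2.8355
  2         1.50         1.3400         2.6801           8.0403
  3         1.50         1.2666         3.7998          15.1990
  4         1.50         1.1972         4.7886          23.9430
  5         1.50         1.1315         5.6576          33.9457
  6       101.50        72.3689       434.2135       3,039.4943
  Σ                     78.7220       452.5573       3,123.4577
P = 78.7220.
Convexity = Σ t(t+1)·PV / [P·(1+y)²] = 3,123.4577 / (78.7220 × 1.119364) = 35.44608.

35.45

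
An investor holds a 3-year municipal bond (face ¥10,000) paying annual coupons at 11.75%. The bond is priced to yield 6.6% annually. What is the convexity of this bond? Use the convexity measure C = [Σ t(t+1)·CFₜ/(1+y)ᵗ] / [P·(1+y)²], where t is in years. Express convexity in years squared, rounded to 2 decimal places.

9.23

With y = 0.066:
  t   CF        PV=CF/(1+0.066)^t    t·PV        t(t+1)·PV
  1     1,175.00     1,102.2514     1,102.2514       2,204.5028
  2     1,175.00     1,034.0069     2,068.0139       6,204.0417
  3    11,175.00     9,225.2027    27,675.6081     110,702.4325
  Σ                 11,361.4611    30,845.8734     119,110.9770
P = 11,361.4611.
Convexity = Σ t(t+1)·PV / [P·(1+y)²] = 119,110.9770 / (11,361.4611 × 1.136356) = 9.22578.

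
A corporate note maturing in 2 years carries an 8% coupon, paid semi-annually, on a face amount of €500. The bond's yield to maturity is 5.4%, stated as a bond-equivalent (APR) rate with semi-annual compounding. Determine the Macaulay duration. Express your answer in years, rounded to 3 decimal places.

Periodic yield y = 0.027. Discount each cash flow and weight by its period:
  t   CF        PV=CF/(1+0.027)^t    t·PV
  1        20.00        19.4742        19.4742
  2        20.00        18.9622        37.9244
  3        20.00        18.4637        55.3911
  4       520.00       467.4354     1,869.7415
  Σ                    524.3355     1,982.5312
Price P = Σ PV = 524.3355.
Macaulay duration = Σ(t·PV) / P = 1,982.5312 / 524.3355 = 3.78104 half-year periods.
In years: 3.78104 / 2 = 1.89052 years.

1.891 years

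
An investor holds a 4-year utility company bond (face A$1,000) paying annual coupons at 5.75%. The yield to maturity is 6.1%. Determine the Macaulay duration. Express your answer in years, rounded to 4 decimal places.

Periodic yield y = 0.061. Discount each cash flow and weight by its year:
  t   CF        PV=CF/(1+0.061)^t    t·PV
  1        57.50        54.1942        54.1942
  2        57.50        51.0784       102.1568
  3        57.50        48.1417       144.4252
  4     1,057.50       834.4856     3,337.9424
  Σ                    987.8998     3,638.7184
Price P = Σ PV = 987.8998.
Macaulay duration = Σ(t·PV) / P = 3,638.7184 / 987.8998 = 3.68329 years.

3.6833 years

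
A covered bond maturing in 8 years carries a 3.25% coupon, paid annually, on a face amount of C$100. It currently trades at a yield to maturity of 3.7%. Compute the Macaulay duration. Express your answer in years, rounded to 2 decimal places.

Periodic yield y = 0.037. Discount each cash flow and weight by its year:
  t   CF        PV=CF/(1+0.037)^t    t·PV
  1         3.25         3.1340         3.1340
  2         3.25         3.0222         6.0444
  3         3.25         2.9144         8.7432
  4         3.25         2.8104        11.2416
  5         3.25         2.7101        13.5506
  6         3.25         2.6134        15.6806
  7         3.25         2.5202        17.6413
  8       103.25        77.2076       617.6607
  Σ                     96.9324       693.6965
Price P = Σ PV = 96.9324.
Macaulay duration = Σ(t·PV) / P = 693.6965 / 96.9324 = 7.15650 years.

7.16 years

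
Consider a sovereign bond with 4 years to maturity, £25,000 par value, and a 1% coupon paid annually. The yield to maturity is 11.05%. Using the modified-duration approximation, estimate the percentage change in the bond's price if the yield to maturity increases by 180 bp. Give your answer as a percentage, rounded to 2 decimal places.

Periodic yield y = 0.1105. Modified duration first:
  t   CF        PV=CF/(1+0.1105)^t    t·PV
  1       250.00       225.1238       225.1238
  2       250.00       202.7229       405.4459
  3       250.00       182.5510       547.6531
  4    25,250.00    16,603.0215    66,412.0861
  Σ                 17,213.4193    67,590.3089
P = 17,213.4193; D_Mac = 3.92661 yrs; D_mod = 3.92661/(1+0.1105) = 3.53589 yrs.
ΔP/P ≈ -D_mod · Δy = -3.53589 × (+0.018) = -0.063646 = -6.3646%.

-6.36%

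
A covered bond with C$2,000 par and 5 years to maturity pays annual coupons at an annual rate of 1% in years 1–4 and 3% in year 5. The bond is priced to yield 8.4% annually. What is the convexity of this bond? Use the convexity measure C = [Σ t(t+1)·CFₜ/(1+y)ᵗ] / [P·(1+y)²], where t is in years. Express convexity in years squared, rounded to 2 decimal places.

With y = 0.084:
  t   CF        PV=CF/(1+0.084)^t    t·PV        t(t+1)·PV
  1        20.00        18.4502        18.4502          36.9004
  2        20.00        17.0205        34.0409         102.1228
  3        20.00        15.7015        47.1046         188.4184
  4        20.00        14.4848        57.9392         289.6962
  5     2,060.00     1,376.3244     6,881.6220      41,289.7320
  Σ                  1,441.9814     7,039.1570      41,906.8698
P = 1,441.9814.
Convexity = Σ t(t+1)·PV / [P·(1+y)²] = 41,906.8698 / (1,441.9814 × 1.175056) = 24.73244.

24.73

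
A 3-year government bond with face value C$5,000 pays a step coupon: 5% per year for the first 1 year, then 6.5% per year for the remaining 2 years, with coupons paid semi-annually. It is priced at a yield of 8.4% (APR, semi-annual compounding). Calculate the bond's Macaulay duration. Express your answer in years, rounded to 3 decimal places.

Periodic yield y = 0.042. Discount each cash flow and weight by its period:
  t   CF        PV=CF/(1+0.042)^t    t·PV
  1       125.00       119.9616       119.9616
  2       125.00       115.1263       230.2526
  3       162.50       143.6317       430.8950
  4       162.50       137.8423       551.3692
  5       162.50       132.2863       661.4313
  6     5,162.50     4,033.2371    24,199.4225
  Σ                  4,682.0852    26,193.3322
Price P = Σ PV = 4,682.0852.
Macaulay duration = Σ(t·PV) / P = 26,193.3322 / 4,682.0852 = 5.59437 half-year periods.
In years: 5.59437 / 2 = 2.79719 years.

2.797 years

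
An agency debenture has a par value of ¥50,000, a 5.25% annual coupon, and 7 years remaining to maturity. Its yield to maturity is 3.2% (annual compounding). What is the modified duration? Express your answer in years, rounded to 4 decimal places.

5.9103 years

Periodic yield y = 0.032. First find Macaulay duration:
  t   CF        PV=CF/(1+0.032)^t    t·PV
  1     2,625.00     2,543.6047     2,543.6047
  2     2,625.00     2,464.7332     4,929.4664
  3     2,625.00     2,388.3074     7,164.9221
  4     2,625.00     2,314.2513     9,257.0052
  5     2,625.00     2,242.4916    11,212.4579
  6     2,625.00     2,172.9570    13,037.7418
  7    52,625.00    42,211.8346   295,482.8422
  Σ                 56,338.1796   343,628.0402
P = 56,338.1796; Macaulay duration = 343,628.0402 / 56,338.1796 = 6.09938 years.
Modified duration = D_Mac / (1 + y) = 6.09938 / 1.032 = 5.91025 years.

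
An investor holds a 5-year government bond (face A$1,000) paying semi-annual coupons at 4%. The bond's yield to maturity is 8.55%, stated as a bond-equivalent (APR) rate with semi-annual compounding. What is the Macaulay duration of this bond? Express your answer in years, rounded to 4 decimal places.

Periodic yield y = 0.04275. Discount each cash flow and weight by its period:
  t   CF        PV=CF/(1+0.04275)^t    t·PV
  1        20.00        19.1801        19.1801
  2        20.00        18.3937        36.7874
  3        20.00        17.6396        52.9189
  4        20.00        16.9164        67.6658
  5        20.00        16.2229        81.1146
  6        20.00        15.5578        93.3469
  7        20.00        14.9200       104.4399
  8        20.00        14.3083       114.4665
  9        20.00        13.7217       123.4954
  10    1,020.00       671.1169     6,711.1692
  Σ                    817.9775     7,404.5847
Price P = Σ PV = 817.9775.
Macaulay duration = Σ(t·PV) / P = 7,404.5847 / 817.9775 = 9.05231 half-year periods.
In years: 9.05231 / 2 = 4.52615 years.

4.5262 years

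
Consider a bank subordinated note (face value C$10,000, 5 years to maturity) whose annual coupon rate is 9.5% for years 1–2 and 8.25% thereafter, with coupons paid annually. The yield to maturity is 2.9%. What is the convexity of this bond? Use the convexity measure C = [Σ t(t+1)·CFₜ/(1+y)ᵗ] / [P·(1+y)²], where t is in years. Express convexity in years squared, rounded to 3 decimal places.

With y = 0.029:
  t   CF        PV=CF/(1+0.029)^t    t·PV        t(t+1)·PV
  1       950.00       923.2264       923.2264       1,846.4529
  2       950.00       897.2074     1,794.4148       5,383.2445
  3       825.00       757.1952     2,271.5855       9,086.3418
  4       825.00       735.8553     2,943.4214      14,717.1069
  5    10,825.00     9,383.2013    46,916.0063     281,496.0376
  Σ                 12,696.6856    54,848.6544     312,529.1837
P = 12,696.6856.
Convexity = Σ t(t+1)·PV / [P·(1+y)²] = 312,529.1837 / (12,696.6856 × 1.058841) = 23.24714.

23.247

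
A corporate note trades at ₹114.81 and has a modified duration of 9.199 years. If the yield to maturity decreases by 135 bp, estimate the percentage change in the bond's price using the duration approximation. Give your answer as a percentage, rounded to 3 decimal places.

Duration approximation: ΔP/P ≈ -D_mod · Δy = -9.199 × (-0.0135) = +0.1241865.
As a percentage: +12.41865%.

+12.419%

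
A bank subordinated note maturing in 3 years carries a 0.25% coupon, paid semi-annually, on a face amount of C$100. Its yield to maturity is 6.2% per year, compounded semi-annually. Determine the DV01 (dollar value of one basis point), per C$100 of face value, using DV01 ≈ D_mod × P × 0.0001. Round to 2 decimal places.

C$0.02

Periodic yield y = 0.031.
  t   CF        PV=CF/(1+0.031)^t    t·PV
  1        0.125         0.1212         0.1212
  2        0.125         0.1176         0.2352
  3        0.125         0.1141         0.3422
  4        0.125         0.1106         0.4425
  5        0.125         0.1073         0.5365
  6      100.125        83.3663       500.1978
  Σ                     83.9371       501.8755
P = 83.9371; D_Mac = 5.97918 half-year periods = 2.98959 yrs; D_mod = 2.89970 yrs.
DV01 ≈ 2.89970 × 83.9371 × 0.0001 = 0.024339.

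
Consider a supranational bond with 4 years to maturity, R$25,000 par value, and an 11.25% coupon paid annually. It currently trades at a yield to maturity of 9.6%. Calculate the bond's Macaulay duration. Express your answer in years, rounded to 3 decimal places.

Periodic yield y = 0.096. Discount each cash flow and weight by its year:
  t   CF        PV=CF/(1+0.096)^t    t·PV
  1     2,812.50     2,566.1496     2,566.1496
  2     2,812.50     2,341.3774     4,682.7548
  3     2,812.50     2,136.2933     6,408.8798
  4    27,812.50    19,275.1520    77,100.6080
  Σ                 26,318.9723    90,758.3922
Price P = Σ PV = 26,318.9723.
Macaulay duration = Σ(t·PV) / P = 90,758.3922 / 26,318.9723 = 3.44840 years.

3.448 years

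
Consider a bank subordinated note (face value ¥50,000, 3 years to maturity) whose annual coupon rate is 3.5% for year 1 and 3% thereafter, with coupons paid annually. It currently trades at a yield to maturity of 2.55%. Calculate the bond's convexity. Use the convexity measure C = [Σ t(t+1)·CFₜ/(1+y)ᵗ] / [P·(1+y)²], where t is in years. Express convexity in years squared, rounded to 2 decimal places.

10.93

With y = 0.0255:
  t   CF        PV=CF/(1+0.0255)^t    t·PV        t(t+1)·PV
  1     1,750.00     1,706.4846     1,706.4846       3,412.9693
  2     1,500.00     1,426.3297     2,852.6594       8,557.9783
  3    51,500.00    47,752.9532   143,258.8596     573,035.4384
  Σ                 50,885.7676   147,818.0037     585,006.3859
P = 50,885.7676.
Convexity = Σ t(t+1)·PV / [P·(1+y)²] = 585,006.3859 / (50,885.7676 × 1.051650) = 10.93183.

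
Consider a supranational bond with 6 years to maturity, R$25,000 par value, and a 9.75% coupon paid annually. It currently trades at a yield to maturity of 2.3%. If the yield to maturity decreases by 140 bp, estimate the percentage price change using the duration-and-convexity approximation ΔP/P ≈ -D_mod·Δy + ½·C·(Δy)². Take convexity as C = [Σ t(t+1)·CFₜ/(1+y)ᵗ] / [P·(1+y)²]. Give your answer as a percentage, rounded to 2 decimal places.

With y = 0.023:
  t   CF        PV=CF/(1+0.023)^t    t·PV        t(t+1)·PV
  1     2,437.50     2,382.6979     2,382.6979       4,765.3959
  2     2,437.50     2,329.1280     4,658.2560      13,974.7680
  3     2,437.50     2,276.7625     6,830.2874      27,321.1496
  4     2,437.50     2,225.5743     8,902.2970      44,511.4852
  5     2,437.50     2,175.5369    10,877.6845      65,266.1073
  6    27,437.50    23,938.1583   143,628.9500   1,005,402.6503
  Σ                 35,327.8579   177,280.1730   1,161,241.5562
P = 35,327.8579; D_Mac = 5.01814 yrs; D_mod = 4.90532 yrs; C = 31.40899.
Duration effect: -4.90532 × (-0.014) = +0.068674
Convexity effect: 0.5 × 31.40899 × (-0.014)² = +0.0030781
ΔP/P ≈ +0.068674 + 0.0030781 = +0.071753 = +7.1753%.

+7.18%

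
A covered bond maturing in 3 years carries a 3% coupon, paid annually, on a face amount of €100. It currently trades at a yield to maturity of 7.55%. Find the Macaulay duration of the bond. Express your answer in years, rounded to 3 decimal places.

2.907 years

Periodic yield y = 0.0755. Discount each cash flow and weight by its year:
  t   CF        PV=CF/(1+0.0755)^t    t·PV
  1         3.00         2.7894         2.7894
  2         3.00         2.5936         5.1872
  3       103.00        82.7954       248.3861
  Σ                     88.1783       256.3626
Price P = Σ PV = 88.1783.
Macaulay duration = Σ(t·PV) / P = 256.3626 / 88.1783 = 2.90732 years.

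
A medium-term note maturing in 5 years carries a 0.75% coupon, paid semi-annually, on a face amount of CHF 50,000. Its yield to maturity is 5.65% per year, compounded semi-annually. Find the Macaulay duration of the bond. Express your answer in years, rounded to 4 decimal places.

4.9033 years

Periodic yield y = 0.02825. Discount each cash flow and weight by its period:
  t   CF        PV=CF/(1+0.02825)^t    t·PV
  1       187.50       182.3487       182.3487
  2       187.50       177.3388       354.6777
  3       187.50       172.4666       517.3999
  4       187.50       167.7283       670.9133
  5       187.50       163.1202       815.6009
  6       187.50       158.6386       951.8318
  7       187.50       154.2802     1,079.9615
  8       187.50       150.0415     1,200.3324
  9       187.50       145.9193     1,313.2739
  10   50,187.50    37,984.6720   379,846.7202
  Σ                 39,456.5544   386,933.0602
Price P = Σ PV = 39,456.5544.
Macaulay duration = Σ(t·PV) / P = 386,933.0602 / 39,456.5544 = 9.80656 half-year periods.
In years: 9.80656 / 2 = 4.90328 years.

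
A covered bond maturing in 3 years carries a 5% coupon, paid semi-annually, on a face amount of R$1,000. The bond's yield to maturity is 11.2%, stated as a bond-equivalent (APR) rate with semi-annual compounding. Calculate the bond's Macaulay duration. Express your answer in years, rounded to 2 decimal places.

Periodic yield y = 0.056. Discount each cash flow and weight by its period:
  t   CF        PV=CF/(1+0.056)^t    t·PV
  1        25.00        23.6742        23.6742
  2        25.00        22.4188        44.8376
  3        25.00        21.2299        63.6897
  4        25.00        20.1041        80.4163
  5        25.00        19.0380        95.1898
  6     1,025.00       739.1632     4,434.9794
  Σ                    845.6282     4,742.7871
Price P = Σ PV = 845.6282.
Macaulay duration = Σ(t·PV) / P = 4,742.7871 / 845.6282 = 5.60860 half-year periods.
In years: 5.60860 / 2 = 2.80430 years.

2.80 years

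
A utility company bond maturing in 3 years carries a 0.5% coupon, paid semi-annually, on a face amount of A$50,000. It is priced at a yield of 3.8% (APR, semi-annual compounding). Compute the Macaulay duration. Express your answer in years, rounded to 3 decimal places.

Periodic yield y = 0.019. Discount each cash flow and weight by its period:
  t   CF        PV=CF/(1+0.019)^t    t·PV
  1       125.00       122.6693       122.6693
  2       125.00       120.3820       240.7641
  3       125.00       118.1374       354.4122
  4       125.00       115.9347       463.7386
  5       125.00       113.7730       568.8648
  6    50,125.00    44,772.2873   268,633.7236
  Σ                 45,363.1836   270,384.1726
Price P = Σ PV = 45,363.1836.
Macaulay duration = Σ(t·PV) / P = 270,384.1726 / 45,363.1836 = 5.96043 half-year periods.
In years: 5.96043 / 2 = 2.98022 years.

2.980 years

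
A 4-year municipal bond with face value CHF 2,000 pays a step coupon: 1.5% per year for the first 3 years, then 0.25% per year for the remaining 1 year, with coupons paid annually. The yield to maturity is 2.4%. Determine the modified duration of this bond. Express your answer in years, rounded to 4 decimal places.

3.8177 years

Periodic yield y = 0.024. First find Macaulay duration:
  t   CF        PV=CF/(1+0.024)^t    t·PV
  1        30.00        29.2969        29.2969
  2        30.00        28.6102        57.2205
  3        30.00        27.9397        83.8190
  4     2,005.00     1,823.5369     7,294.1475
  Σ                  1,909.3837     7,464.4839
P = 1,909.3837; Macaulay duration = 7,464.4839 / 1,909.3837 = 3.90937 years.
Modified duration = D_Mac / (1 + y) = 3.90937 / 1.024 = 3.81774 years.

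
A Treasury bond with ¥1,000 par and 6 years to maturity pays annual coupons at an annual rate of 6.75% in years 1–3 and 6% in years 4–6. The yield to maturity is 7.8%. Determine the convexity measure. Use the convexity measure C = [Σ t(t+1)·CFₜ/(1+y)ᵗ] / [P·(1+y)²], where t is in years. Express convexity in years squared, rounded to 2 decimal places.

29.07

With y = 0.078:
  t   CF        PV=CF/(1+0.078)^t    t·PV        t(t+1)·PV
  1        67.50        62.6160        62.6160         125.2319
  2        67.50        58.0853       116.1706         348.5118
  3        67.50        53.8825       161.6474         646.5896
  4        60.00        44.4300       177.7200         888.5998
  5        60.00        41.2152       206.0760       1,236.4561
  6     1,060.00       675.4501     4,052.7009      28,368.9061
  Σ                    935.6791     4,776.9308      31,614.2954
P = 935.6791.
Convexity = Σ t(t+1)·PV / [P·(1+y)²] = 31,614.2954 / (935.6791 × 1.162084) = 29.07496.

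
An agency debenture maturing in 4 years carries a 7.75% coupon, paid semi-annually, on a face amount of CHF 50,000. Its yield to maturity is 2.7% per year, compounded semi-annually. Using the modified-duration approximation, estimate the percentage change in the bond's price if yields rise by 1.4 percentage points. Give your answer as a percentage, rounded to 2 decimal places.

-4.92%

Periodic yield y = 0.0135. Modified duration first:
  t   CF        PV=CF/(1+0.0135)^t    t·PV
  1     1,937.50     1,911.6922     1,911.6922
  2     1,937.50     1,886.2281     3,772.4562
  3     1,937.50     1,861.1032     5,583.3096
  4     1,937.50     1,836.3130     7,345.2518
  5     1,937.50     1,811.8529     9,059.2647
  6     1,937.50     1,787.7187    10,726.3124
  7     1,937.50     1,763.9060    12,347.3421
  8    51,937.50    46,654.2290   373,233.8321
  Σ                 59,513.0431   423,979.4611
P = 59,513.0431; D_Mac = 7.12414 half-year periods = 3.56207 yrs; D_mod = 3.56207/(1+0.0135) = 3.51462 yrs.
ΔP/P ≈ -D_mod · Δy = -3.51462 × (+0.014) = -0.049205 = -4.9205%.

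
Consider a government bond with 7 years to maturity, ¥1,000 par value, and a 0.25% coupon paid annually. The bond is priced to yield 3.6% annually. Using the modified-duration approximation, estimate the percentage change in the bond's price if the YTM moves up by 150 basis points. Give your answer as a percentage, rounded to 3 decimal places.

Periodic yield y = 0.036. Modified duration first:
  t   CF        PV=CF/(1+0.036)^t    t·PV
  1         2.50         2.4131         2.4131
  2         2.50         2.3293         4.6585
  3         2.50         2.2483         6.7450
  4         2.50         2.1702         8.6808
  5         2.50         2.0948        10.4740
  6         2.50         2.0220        12.1320
  7     1,002.50       782.6473     5,478.5311
  Σ                    795.9250     5,523.6346
P = 795.9250; D_Mac = 6.93989 yrs; D_mod = 6.93989/(1+0.036) = 6.69874 yrs.
ΔP/P ≈ -D_mod · Δy = -6.69874 × (+0.015) = -0.100481 = -10.0481%.

-10.048%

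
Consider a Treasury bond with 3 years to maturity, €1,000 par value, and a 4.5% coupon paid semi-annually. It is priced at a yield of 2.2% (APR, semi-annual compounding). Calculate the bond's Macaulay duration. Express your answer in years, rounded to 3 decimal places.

2.846 years

Periodic yield y = 0.011. Discount each cash flow and weight by its period:
  t   CF        PV=CF/(1+0.011)^t    t·PV
  1        22.50        22.2552        22.2552
  2        22.50        22.0130        44.0261
  3        22.50        21.7735        65.3206
  4        22.50        21.5366        86.1465
  5        22.50        21.3023       106.5116
  6     1,022.50       957.5388     5,745.2328
  Σ                  1,066.4195     6,069.4929
Price P = Σ PV = 1,066.4195.
Macaulay duration = Σ(t·PV) / P = 6,069.4929 / 1,066.4195 = 5.69147 half-year periods.
In years: 5.69147 / 2 = 2.84573 years.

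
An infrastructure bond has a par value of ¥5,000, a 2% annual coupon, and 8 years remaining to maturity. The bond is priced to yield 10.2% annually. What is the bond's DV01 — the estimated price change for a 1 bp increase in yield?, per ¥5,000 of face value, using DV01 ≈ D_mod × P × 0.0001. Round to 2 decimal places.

Periodic yield y = 0.102.
  t   CF        PV=CF/(1+0.102)^t    t·PV
  1       100.00        90.7441        90.7441
  2       100.00        82.3449       164.6898
  3       100.00        74.7232       224.1695
  4       100.00        67.8069       271.2274
  5       100.00        61.5307       307.6536
  6       100.00        55.8355       335.0130
  7       100.00        50.6674       354.6720
  8     5,100.00     2,344.8627    18,758.9017
  Σ                  2,828.5154    20,507.0711
P = 2,828.5154; D_Mac = 7.25012 yrs; D_mod = 6.57905 yrs.
DV01 ≈ 6.57905 × 2,828.5154 × 0.0001 = 1.860896.

¥1.86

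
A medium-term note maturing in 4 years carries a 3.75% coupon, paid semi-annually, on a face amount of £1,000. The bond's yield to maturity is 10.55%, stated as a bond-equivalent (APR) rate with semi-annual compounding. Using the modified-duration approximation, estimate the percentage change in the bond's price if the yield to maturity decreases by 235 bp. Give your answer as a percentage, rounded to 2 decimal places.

+8.28%

Periodic yield y = 0.05275. Modified duration first:
  t   CF        PV=CF/(1+0.05275)^t    t·PV
  1        18.75        17.8105        17.8105
  2        18.75        16.9181        33.8361
  3        18.75        16.0704        48.2111
  4        18.75        15.2651        61.0605
  5        18.75        14.5002        72.5012
  6        18.75        13.7737        82.6420
  7        18.75        13.0835        91.5846
  8     1,018.75       675.2516     5,402.0128
  Σ                    782.6731     5,809.6588
P = 782.6731; D_Mac = 7.42284 half-year periods = 3.71142 yrs; D_mod = 3.71142/(1+0.05275) = 3.52545 yrs.
ΔP/P ≈ -D_mod · Δy = -3.52545 × (-0.0235) = +0.082848 = +8.2848%.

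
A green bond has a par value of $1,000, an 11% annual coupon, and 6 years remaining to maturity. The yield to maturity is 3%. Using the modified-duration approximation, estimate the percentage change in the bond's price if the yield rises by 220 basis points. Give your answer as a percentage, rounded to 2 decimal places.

Periodic yield y = 0.03. Modified duration first:
  t   CF        PV=CF/(1+0.03)^t    t·PV
  1       110.00       106.7961       106.7961
  2       110.00       103.6856       207.3711
  3       110.00       100.6656       301.9967
  4       110.00        97.7336       390.9343
  5       110.00        94.8870       474.4348
  6     1,110.00       929.6075     5,577.6451
  Σ                  1,433.3753     7,059.1782
P = 1,433.3753; D_Mac = 4.92486 yrs; D_mod = 4.92486/(1+0.03) = 4.78142 yrs.
ΔP/P ≈ -D_mod · Δy = -4.78142 × (+0.022) = -0.105191 = -10.5191%.

-10.52%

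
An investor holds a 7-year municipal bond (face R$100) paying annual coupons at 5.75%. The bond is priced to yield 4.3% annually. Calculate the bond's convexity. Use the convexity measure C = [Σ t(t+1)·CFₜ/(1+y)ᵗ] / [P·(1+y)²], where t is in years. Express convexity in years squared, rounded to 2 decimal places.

With y = 0.043:
  t   CF        PV=CF/(1+0.043)^t    t·PV        t(t+1)·PV
  1         5.75         5.5129         5.5129          11.0259
  2         5.75         5.2857        10.5713          31.7140
  3         5.75         5.0677        15.2032          60.8130
  4         5.75         4.8588        19.4353          97.1764
  5         5.75         4.6585        23.2925         139.7551
  6         5.75         4.4664        26.7987         187.5907
  7       105.75        78.7572       551.3003       4,410.4027
  Σ                    108.6073       652.1143       4,938.4776
P = 108.6073.
Convexity = Σ t(t+1)·PV / [P·(1+y)²] = 4,938.4776 / (108.6073 × 1.087849) = 41.79896.

41.80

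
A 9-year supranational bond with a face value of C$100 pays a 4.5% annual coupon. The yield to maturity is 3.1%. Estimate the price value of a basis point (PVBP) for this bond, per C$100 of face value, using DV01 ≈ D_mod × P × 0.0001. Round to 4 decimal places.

C$0.0825

Periodic yield y = 0.031.
  t   CF        PV=CF/(1+0.031)^t    t·PV
  1         4.50         4.3647         4.3647
  2         4.50         4.2335         8.4669
  3         4.50         4.1062        12.3185
  4         4.50         3.9827        15.9308
  5         4.50         3.8630        19.3148
  6         4.50         3.7468        22.4808
  7         4.50         3.6341        25.4390
  8         4.50         3.5249        28.1990
  9       104.50        79.3941       714.5470
  Σ                    110.8499       851.0614
P = 110.8499; D_Mac = 7.67760 yrs; D_mod = 7.44675 yrs.
DV01 ≈ 7.44675 × 110.8499 × 0.0001 = 0.082547.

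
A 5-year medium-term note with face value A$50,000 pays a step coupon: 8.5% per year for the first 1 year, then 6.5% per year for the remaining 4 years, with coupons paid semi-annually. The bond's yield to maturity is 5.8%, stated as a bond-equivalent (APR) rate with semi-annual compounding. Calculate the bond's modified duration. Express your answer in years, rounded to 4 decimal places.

Periodic yield y = 0.029. First find Macaulay duration:
  t   CF        PV=CF/(1+0.029)^t    t·PV
  1     2,125.00     2,065.1118     2,065.1118
  2     2,125.00     2,006.9113     4,013.8227
  3     1,625.00     1,491.4450     4,474.3350
  4     1,625.00     1,449.4120     5,797.6482
  5     1,625.00     1,408.5637     7,042.8185
  6     1,625.00     1,368.8666     8,213.1994
  7     1,625.00     1,330.2882     9,312.0175
  8     1,625.00     1,292.7971    10,342.3768
  9     1,625.00     1,256.3626    11,307.2632
  10   51,625.00    38,788.7976   387,887.9758
  Σ                 52,458.5559   450,456.5687
P = 52,458.5559; Macaulay duration = 450,456.5687 / 52,458.5559 = 8.58690 half-year periods = 4.29345 years.
Modified duration = D_Mac / (1 + y) = 4.29345 / 1.029 = 4.17245 years.

4.1725 years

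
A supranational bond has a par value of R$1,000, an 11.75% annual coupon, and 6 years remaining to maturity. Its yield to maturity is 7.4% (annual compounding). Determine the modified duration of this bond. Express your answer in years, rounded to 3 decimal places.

4.429 years

Periodic yield y = 0.074. First find Macaulay duration:
  t   CF        PV=CF/(1+0.074)^t    t·PV
  1       117.50       109.4041       109.4041
  2       117.50       101.8660       203.7320
  3       117.50        94.8473       284.5419
  4       117.50        88.3122       353.2488
  5       117.50        82.2274       411.1369
  6     1,117.50       728.1517     4,368.9100
  Σ                  1,204.8087     5,730.9737
P = 1,204.8087; Macaulay duration = 5,730.9737 / 1,204.8087 = 4.75675 years.
Modified duration = D_Mac / (1 + y) = 4.75675 / 1.074 = 4.42900 years.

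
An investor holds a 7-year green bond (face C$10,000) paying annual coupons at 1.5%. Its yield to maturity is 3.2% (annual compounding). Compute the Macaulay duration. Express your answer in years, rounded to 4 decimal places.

Periodic yield y = 0.032. Discount each cash flow and weight by its year:
  t   CF        PV=CF/(1+0.032)^t    t·PV
  1       150.00       145.3488       145.3488
  2       150.00       140.8419       281.6838
  3       150.00       136.4747       409.4241
  4       150.00       132.2429       528.9717
  5       150.00       128.1424       640.7119
  6       150.00       124.1690       745.0138
  7    10,150.00     8,141.5700    56,990.9900
  Σ                  8,948.7897    59,742.1442
Price P = Σ PV = 8,948.7897.
Macaulay duration = Σ(t·PV) / P = 59,742.1442 / 8,948.7897 = 6.67600 years.

6.6760 years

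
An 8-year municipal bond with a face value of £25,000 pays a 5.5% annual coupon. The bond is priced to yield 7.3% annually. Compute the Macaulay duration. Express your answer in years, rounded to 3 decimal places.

6.595 years

Periodic yield y = 0.073. Discount each cash flow and weight by its year:
  t   CF        PV=CF/(1+0.073)^t    t·PV
  1     1,375.00     1,281.4539     1,281.4539
  2     1,375.00     1,194.2720     2,388.5440
  3     1,375.00     1,113.0214     3,339.0643
  4     1,375.00     1,037.2986     4,149.1946
  5     1,375.00       966.7275     4,833.6377
  6     1,375.00       900.9576     5,405.7458
  7     1,375.00       839.6623     5,877.6360
  8    26,375.00    15,010.4839   120,083.8711
  Σ                 22,343.8773   147,359.1473
Price P = Σ PV = 22,343.8773.
Macaulay duration = Σ(t·PV) / P = 147,359.1473 / 22,343.8773 = 6.59506 years.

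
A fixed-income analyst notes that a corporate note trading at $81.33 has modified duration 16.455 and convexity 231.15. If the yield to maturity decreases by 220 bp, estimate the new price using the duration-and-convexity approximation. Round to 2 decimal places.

$115.32

Duration effect: -D_mod·Δy = -16.455 × (-0.022) = +0.362010
Convexity effect: ½·C·(Δy)² = 0.5 × 231.15 × (-0.022)² = +0.0559383
ΔP/P ≈ +0.362010 + 0.0559383 = +0.4179483
New price ≈ 81.33 × (1 + 0.4179483) = 115.321735239.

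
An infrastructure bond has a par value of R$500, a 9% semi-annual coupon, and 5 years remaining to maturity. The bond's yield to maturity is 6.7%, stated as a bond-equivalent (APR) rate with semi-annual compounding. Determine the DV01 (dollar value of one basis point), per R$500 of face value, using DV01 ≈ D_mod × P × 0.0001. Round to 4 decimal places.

Periodic yield y = 0.0335.
  t   CF        PV=CF/(1+0.0335)^t    t·PV
  1        22.50        21.7707        21.7707
  2        22.50        21.0650        42.1300
  3        22.50        20.3822        61.1466
  4        22.50        19.7215        78.8861
  5        22.50        19.0823        95.4114
  6        22.50        18.4637       110.7824
  7        22.50        17.8653       125.0568
  8        22.50        17.2862       138.2893
  9        22.50        16.7258       150.5326
  10      522.50       375.8214     3,758.2138
  Σ                    548.1841     4,582.2198
P = 548.1841; D_Mac = 8.35891 half-year periods = 4.17945 yrs; D_mod = 4.04398 yrs.
DV01 ≈ 4.04398 × 548.1841 × 0.0001 = 0.221685.

R$0.2217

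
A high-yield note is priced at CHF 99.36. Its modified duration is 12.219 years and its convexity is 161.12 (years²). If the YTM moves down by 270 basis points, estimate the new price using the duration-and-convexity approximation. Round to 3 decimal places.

Duration effect: -D_mod·Δy = -12.219 × (-0.027) = +0.329913
Convexity effect: ½·C·(Δy)² = 0.5 × 161.12 × (-0.027)² = +0.05872824
ΔP/P ≈ +0.329913 + 0.05872824 = +0.38864124
New price ≈ 99.36 × (1 + 0.38864124) = 137.9753936064.

CHF 137.975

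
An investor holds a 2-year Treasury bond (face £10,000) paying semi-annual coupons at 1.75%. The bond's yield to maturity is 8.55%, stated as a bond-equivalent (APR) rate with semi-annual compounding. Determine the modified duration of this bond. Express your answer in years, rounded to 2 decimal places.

1.89 years

Periodic yield y = 0.04275. First find Macaulay duration:
  t   CF        PV=CF/(1+0.04275)^t    t·PV
  1        87.50        83.9127        83.9127
  2        87.50        80.4725       160.9451
  3        87.50        77.1734       231.5201
  4    10,087.50     8,532.2339    34,128.9357
  Σ                  8,773.7926    34,605.3136
P = 8,773.7926; Macaulay duration = 34,605.3136 / 8,773.7926 = 3.94417 half-year periods = 1.97208 years.
Modified duration = D_Mac / (1 + y) = 1.97208 / 1.04275 = 1.89123 years.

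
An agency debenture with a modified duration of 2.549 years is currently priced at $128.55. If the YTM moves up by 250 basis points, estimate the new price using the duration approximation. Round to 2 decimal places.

$120.36

Duration approximation: ΔP/P ≈ -D_mod · Δy = -2.549 × (+0.025) = -0.063725.
New price ≈ 128.55 × (1 - 0.063725) = 120.35815125.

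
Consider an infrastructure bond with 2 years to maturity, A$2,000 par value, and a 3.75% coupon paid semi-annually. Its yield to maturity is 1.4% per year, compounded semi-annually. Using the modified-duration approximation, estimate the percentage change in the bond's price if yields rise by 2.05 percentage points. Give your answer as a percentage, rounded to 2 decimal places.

Periodic yield y = 0.007. Modified duration first:
  t   CF        PV=CF/(1+0.007)^t    t·PV
  1        37.50        37.2393        37.2393
  2        37.50        36.9805        73.9609
  3        37.50        36.7234       110.1702
  4     2,037.50     1,981.4346     7,925.7383
  Σ                  2,092.3778     8,147.1087
P = 2,092.3778; D_Mac = 3.89371 half-year periods = 1.94685 yrs; D_mod = 1.94685/(1+0.007) = 1.93332 yrs.
ΔP/P ≈ -D_mod · Δy = -1.93332 × (+0.0205) = -0.039633 = -3.9633%.

-3.96%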